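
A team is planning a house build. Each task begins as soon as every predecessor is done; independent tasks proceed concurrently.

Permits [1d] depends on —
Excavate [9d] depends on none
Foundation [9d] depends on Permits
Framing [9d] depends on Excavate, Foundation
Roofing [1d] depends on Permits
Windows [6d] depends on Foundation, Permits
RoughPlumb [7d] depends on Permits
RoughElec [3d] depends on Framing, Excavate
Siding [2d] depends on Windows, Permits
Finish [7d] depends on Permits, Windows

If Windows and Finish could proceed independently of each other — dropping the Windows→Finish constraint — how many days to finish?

Before: longest chain Permits→Foundation→Windows→Finish = 1+9+6+7 = 23, finish 23.
Without Windows→Finish, Finish's earliest start moves from 16 to 1.
New critical path: Permits→Foundation→Framing→RoughElec = 1+9+9+3 = 22 ⇒ 22 days.

22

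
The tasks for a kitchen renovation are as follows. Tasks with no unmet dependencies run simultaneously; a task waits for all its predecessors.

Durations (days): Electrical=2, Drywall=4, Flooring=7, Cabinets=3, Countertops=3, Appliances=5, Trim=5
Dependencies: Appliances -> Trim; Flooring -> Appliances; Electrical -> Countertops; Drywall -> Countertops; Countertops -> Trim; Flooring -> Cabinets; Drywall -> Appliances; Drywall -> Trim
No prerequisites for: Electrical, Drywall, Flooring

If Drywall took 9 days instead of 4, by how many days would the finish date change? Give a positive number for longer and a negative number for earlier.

2

The binding path is Flooring→Appliances→Trim = 7+5+5 = 17; finish at 17 days.
Drywall is off the critical path — its longest chain is 14 days, giving 3 of slack.
Now Drywall→Appliances→Trim = 9+5+5 = 19 is longest, so the finish becomes 19 days.
Change in finish: 19 − 17 = +2 days.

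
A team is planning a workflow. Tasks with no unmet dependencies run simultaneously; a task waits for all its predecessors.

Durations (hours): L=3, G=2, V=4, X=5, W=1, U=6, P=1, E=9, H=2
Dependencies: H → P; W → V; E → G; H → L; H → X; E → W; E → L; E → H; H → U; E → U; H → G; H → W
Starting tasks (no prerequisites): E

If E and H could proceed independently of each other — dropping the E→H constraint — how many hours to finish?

15

Original critical path: E→H→U = 9+2+6 = 17 ⇒ 17 hours.
Without E→H, H's earliest start moves from 9 to 0.
New critical path: E→U = 9+6 = 15 ⇒ 15 hours.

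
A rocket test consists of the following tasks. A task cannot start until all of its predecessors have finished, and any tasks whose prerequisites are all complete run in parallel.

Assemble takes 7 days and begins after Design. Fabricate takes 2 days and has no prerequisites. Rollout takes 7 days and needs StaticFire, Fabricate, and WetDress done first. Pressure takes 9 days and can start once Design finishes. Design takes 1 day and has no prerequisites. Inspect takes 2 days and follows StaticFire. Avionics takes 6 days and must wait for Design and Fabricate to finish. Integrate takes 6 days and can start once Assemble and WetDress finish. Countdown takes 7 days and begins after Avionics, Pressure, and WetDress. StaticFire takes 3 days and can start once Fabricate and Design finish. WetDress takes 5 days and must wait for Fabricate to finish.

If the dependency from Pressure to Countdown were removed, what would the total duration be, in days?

15

Before: longest chain Design→Pressure→Countdown = 1+9+7 = 17, finish 17.
Without Pressure→Countdown, Countdown's earliest start moves from 10 to 8.
The longest chain is now Fabricate→Avionics→Countdown = 2+6+7 = 15, so the plan takes 15 days.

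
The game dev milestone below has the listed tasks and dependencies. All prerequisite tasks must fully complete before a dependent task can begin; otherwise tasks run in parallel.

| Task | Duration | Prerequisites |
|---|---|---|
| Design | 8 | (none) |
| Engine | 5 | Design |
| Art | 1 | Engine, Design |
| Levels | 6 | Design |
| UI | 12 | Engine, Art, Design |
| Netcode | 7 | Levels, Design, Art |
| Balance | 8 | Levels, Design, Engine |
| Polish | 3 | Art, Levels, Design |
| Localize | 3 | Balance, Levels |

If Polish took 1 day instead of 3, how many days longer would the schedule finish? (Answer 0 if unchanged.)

0

Critical path before the change: Design→Engine→Art→UI = 8+5+1+12 = 26 giving 26 days.
The longest path through Polish is only 17 days, so Polish has float 9.
The critical path is still Design→Engine→Art→UI; finish is now 26 days.
Change in finish: 26 − 26 = +0 days.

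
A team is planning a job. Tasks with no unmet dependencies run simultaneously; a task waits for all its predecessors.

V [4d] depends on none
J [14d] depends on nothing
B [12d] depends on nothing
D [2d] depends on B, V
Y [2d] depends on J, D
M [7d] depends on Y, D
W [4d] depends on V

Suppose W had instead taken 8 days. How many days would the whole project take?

23

Actual critical path: J→Y→M = 14+2+7 = 23 ⇒ 23 days.
W has 15 days of float (longest path through it is 8).
No other chain overtakes it, so the finish is 23 days.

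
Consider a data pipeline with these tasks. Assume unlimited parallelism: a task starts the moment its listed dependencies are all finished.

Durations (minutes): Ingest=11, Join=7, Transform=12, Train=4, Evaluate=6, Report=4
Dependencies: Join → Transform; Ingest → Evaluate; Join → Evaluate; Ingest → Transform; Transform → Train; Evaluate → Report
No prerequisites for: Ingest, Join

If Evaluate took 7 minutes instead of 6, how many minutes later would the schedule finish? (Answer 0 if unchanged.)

0

The binding path is Ingest→Transform→Train = 11+12+4 = 27; finish at 27 minutes.
The longest path through Evaluate is only 21 minutes, so Evaluate has float 6.
No other chain overtakes it, so the finish is 27 minutes.
Change in finish: 27 − 27 = +0 minutes.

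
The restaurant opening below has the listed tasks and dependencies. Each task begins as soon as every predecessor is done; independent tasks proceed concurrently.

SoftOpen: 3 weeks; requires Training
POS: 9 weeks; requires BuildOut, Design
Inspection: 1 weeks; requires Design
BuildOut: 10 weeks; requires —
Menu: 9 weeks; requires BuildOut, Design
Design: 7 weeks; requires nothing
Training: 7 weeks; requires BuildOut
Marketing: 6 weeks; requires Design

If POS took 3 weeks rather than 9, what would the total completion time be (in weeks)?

20

Baseline: BuildOut→Training→SoftOpen = 10+7+3 = 20 → 20 weeks.
The longest path through POS is only 19 weeks, so POS has float 1.
The critical path is still BuildOut→Training→SoftOpen; finish is now 20 weeks.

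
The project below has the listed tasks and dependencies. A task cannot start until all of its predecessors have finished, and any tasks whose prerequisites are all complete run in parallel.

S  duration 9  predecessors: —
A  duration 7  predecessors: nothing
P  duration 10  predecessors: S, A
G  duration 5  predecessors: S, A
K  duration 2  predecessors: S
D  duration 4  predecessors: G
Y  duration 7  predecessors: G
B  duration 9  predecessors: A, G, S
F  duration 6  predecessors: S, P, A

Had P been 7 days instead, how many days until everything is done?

23

Critical path before the change: S→P→F = 9+10+6 = 25 giving 25 days.
P is on the critical path; changing it to 7 makes that path 22 days.
New critical path: S→G→B = 9+5+9 = 23 ⇒ 23 days.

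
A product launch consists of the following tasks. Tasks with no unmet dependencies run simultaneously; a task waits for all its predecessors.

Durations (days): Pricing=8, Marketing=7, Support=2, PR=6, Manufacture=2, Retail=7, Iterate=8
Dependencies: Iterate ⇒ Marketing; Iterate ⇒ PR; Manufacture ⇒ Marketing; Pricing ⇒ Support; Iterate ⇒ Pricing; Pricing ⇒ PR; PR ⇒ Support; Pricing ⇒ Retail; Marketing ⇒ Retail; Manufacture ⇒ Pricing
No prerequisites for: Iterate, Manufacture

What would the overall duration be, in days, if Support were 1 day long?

23

The binding path is Iterate→Pricing→PR→Support = 8+8+6+2 = 24; finish at 24 days.
Since Support is critical, the -1 change carries straight to that chain (now 23 days).
The critical path is still Iterate→Pricing→PR→Support; finish is now 23 days.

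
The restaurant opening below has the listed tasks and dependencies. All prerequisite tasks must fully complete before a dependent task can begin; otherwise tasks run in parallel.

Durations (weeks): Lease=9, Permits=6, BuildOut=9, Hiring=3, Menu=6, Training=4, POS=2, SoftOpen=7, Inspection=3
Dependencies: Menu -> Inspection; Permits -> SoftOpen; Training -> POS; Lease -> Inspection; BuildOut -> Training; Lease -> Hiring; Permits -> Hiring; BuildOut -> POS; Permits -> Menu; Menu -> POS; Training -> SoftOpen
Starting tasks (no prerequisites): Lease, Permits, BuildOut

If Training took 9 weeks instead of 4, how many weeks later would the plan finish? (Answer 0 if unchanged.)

5

Actual critical path: BuildOut→Training→SoftOpen = 9+4+7 = 20 ⇒ 20 weeks.
Since Training is critical, the +5 change carries straight to that chain (now 25 weeks).
No other chain overtakes it, so the finish is 25 weeks.
Change in finish: 25 − 20 = +5 weeks.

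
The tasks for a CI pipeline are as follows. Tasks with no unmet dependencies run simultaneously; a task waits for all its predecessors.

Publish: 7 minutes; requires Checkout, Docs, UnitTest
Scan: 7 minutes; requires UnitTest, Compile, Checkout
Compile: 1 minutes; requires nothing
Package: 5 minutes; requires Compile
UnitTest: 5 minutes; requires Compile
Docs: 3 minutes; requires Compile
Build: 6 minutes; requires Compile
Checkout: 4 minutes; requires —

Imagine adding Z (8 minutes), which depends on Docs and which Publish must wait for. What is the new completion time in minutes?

19

Originally the plan takes 13 minutes.
With Z inserted, Publish now waits for max(Checkout, Docs, UnitTest, Z).
New critical path: Compile→Docs→Z→Publish = 1+3+8+7 = 19 ⇒ 19 minutes.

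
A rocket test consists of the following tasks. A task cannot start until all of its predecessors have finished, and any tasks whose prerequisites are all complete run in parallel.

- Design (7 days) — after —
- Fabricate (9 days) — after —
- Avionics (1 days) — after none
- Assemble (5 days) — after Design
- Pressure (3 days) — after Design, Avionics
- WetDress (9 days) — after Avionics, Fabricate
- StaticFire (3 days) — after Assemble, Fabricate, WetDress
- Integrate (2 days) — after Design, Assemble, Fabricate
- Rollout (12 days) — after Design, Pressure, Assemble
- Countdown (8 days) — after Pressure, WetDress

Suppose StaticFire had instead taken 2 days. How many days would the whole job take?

Baseline: Fabricate→WetDress→Countdown = 9+9+8 = 26 → 26 days.
StaticFire is off the critical path — its longest chain is 21 days, giving 5 of slack.
The critical path is still Fabricate→WetDress→Countdown; finish is now 26 days.

26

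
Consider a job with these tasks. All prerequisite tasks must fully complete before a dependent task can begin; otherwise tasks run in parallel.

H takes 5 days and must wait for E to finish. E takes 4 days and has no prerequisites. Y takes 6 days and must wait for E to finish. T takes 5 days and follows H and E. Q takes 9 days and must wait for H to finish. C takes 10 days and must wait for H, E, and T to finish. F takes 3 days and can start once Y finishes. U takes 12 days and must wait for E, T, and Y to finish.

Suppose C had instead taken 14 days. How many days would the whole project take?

Critical path before the change: E→H→T→U = 4+5+5+12 = 26 giving 26 days.
C has 2 days of float (longest path through it is 24).
New critical path: E→H→T→C = 4+5+5+14 = 28 ⇒ 28 days.

28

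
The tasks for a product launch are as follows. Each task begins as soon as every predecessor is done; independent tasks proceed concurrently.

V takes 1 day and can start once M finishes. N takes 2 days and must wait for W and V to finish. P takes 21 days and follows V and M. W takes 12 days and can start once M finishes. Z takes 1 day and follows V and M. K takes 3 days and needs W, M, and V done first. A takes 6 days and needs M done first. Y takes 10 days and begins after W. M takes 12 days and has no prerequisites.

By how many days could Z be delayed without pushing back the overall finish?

M→V→P = 12+1+21 = 34 sets the makespan at 34 days.
Z finishes as early as 14 and must finish by 34.
So Z can slip 34 − 14 = 20 days.

20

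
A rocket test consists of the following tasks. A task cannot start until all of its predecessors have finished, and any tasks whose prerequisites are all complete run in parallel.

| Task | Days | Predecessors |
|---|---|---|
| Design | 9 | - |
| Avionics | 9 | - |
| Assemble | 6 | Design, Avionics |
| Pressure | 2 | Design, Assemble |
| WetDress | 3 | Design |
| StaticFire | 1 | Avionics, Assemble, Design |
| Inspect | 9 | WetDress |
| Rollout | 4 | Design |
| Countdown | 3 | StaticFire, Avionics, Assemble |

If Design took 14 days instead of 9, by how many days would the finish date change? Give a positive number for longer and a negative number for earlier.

Actual critical path: Design→WetDress→Inspect = 9+3+9 = 21 ⇒ 21 days.
Design lies on that path, so at 14 days the path becomes 26 days.
No other chain overtakes it, so the finish is 26 days.
Change in finish: 26 − 21 = +5 days.

5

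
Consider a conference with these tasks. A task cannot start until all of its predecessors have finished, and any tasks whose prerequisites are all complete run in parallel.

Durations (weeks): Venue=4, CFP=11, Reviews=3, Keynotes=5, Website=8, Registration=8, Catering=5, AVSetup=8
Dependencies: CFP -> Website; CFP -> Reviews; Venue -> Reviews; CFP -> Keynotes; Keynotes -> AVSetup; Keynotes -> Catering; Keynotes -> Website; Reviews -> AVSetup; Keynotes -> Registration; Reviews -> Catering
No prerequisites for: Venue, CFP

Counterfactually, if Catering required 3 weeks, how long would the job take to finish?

24

The binding path is CFP→Keynotes→Website = 11+5+8 = 24; finish at 24 weeks.
The longest path through Catering is only 21 weeks, so Catering has float 3.
No other chain overtakes it, so the finish is 24 weeks.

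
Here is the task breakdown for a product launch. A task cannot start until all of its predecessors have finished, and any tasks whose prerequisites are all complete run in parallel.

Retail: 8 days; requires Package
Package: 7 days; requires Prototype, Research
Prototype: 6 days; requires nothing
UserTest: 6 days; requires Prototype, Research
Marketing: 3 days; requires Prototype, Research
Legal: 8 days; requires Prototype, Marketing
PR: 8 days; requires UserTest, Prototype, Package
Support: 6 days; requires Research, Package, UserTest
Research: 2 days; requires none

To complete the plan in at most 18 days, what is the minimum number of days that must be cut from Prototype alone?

3

Current finish: 21 days; target: 18.
Prototype is on every critical path, so each day cut from Prototype cuts the finish by one (this holds down to a finish of 17).
Need 21 − 18 = 3 days off Prototype → Prototype becomes 3 days, finish becomes 18.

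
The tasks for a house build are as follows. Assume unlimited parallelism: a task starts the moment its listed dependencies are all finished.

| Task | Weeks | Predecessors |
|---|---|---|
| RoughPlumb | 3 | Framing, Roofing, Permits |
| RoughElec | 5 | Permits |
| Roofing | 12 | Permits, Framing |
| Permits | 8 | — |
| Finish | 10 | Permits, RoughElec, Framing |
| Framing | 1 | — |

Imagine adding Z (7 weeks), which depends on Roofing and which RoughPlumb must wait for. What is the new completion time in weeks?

30

Originally the plan takes 23 weeks.
With Z inserted, RoughPlumb now waits for max(Framing, Roofing, Permits, Z).
New critical path: Permits→Roofing→Z→RoughPlumb = 8+12+7+3 = 30 ⇒ 30 weeks.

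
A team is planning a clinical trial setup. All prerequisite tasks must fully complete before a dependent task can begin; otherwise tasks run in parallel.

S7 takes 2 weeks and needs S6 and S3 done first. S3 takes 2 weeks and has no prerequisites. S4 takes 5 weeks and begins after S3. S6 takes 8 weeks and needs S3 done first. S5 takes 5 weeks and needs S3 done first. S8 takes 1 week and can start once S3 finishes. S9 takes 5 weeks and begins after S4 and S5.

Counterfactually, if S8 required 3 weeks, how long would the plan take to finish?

12

Baseline: S3→S4→S9 = 2+5+5 = 12 → 12 weeks.
S8 has 9 weeks of float (longest path through it is 3).
No other chain overtakes it, so the finish is 12 weeks.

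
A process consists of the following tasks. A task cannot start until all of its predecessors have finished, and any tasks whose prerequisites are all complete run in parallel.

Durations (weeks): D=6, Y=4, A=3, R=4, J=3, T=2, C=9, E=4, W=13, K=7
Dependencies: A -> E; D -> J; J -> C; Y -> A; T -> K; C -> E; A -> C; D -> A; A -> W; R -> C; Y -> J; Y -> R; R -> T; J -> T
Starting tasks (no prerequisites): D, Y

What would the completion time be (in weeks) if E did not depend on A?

With the dependency in place, D→A→C→E = 6+3+9+4 = 22 sets the finish at 22 weeks.
Dropping A→E doesn't change E's earliest start (18); another predecessor still binds.
New critical path: D→A→C→E = 6+3+9+4 = 22 ⇒ 22 weeks.

22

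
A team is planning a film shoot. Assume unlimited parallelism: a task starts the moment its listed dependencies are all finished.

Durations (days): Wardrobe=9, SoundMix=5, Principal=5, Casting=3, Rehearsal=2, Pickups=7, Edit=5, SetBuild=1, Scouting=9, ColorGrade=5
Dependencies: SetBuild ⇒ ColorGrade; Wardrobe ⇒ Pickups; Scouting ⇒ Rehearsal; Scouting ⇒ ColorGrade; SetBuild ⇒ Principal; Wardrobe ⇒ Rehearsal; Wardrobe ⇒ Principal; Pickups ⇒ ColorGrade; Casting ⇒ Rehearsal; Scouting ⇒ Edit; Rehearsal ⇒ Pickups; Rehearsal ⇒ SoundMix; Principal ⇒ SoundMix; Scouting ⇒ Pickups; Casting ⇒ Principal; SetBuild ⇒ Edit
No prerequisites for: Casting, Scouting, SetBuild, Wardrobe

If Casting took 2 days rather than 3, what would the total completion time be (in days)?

Baseline: Scouting→Rehearsal→Pickups→ColorGrade = 9+2+7+5 = 23 → 23 days.
Casting is off the critical path — its longest chain is 17 days, giving 6 of slack.
The critical path is still Scouting→Rehearsal→Pickups→ColorGrade; finish is now 23 days.

23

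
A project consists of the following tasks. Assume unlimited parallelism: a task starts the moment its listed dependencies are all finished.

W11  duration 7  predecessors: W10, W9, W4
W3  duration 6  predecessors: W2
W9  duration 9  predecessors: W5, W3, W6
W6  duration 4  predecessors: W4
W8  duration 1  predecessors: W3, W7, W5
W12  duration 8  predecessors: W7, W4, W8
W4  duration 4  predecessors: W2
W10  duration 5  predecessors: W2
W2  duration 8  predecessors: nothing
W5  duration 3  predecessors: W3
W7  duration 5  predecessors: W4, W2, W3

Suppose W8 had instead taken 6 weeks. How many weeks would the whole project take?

As given, the longest chain is W2→W3→W5→W9→W11 = 8+6+3+9+7 = 33, so the finish is 33 weeks.
W8 has 5 weeks of float (longest path through it is 28).
That remains the longest chain; total 33 weeks.

33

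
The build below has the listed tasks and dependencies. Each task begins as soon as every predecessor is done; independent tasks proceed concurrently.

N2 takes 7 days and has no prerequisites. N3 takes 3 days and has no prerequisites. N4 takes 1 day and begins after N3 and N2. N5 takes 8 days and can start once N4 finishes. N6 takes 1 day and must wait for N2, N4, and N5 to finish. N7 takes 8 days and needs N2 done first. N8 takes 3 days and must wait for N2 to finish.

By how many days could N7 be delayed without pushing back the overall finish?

2

N2→N4→N5→N6 = 7+1+8+1 = 17 sets the makespan at 17 days.
The longest chain containing N7 totals 15 days.
Float = 17 − 15 = 2.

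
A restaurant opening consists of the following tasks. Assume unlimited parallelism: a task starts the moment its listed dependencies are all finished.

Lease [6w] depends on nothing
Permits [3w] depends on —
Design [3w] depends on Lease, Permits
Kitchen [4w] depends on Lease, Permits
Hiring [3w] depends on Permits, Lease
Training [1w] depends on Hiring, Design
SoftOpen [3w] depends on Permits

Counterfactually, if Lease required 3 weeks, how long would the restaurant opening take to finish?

Critical path before the change: Lease→Design→Training = 6+3+1 = 10 giving 10 weeks.
Lease lies on that path, so at 3 weeks the path becomes 7 weeks.
That remains the longest chain; total 7 weeks.

7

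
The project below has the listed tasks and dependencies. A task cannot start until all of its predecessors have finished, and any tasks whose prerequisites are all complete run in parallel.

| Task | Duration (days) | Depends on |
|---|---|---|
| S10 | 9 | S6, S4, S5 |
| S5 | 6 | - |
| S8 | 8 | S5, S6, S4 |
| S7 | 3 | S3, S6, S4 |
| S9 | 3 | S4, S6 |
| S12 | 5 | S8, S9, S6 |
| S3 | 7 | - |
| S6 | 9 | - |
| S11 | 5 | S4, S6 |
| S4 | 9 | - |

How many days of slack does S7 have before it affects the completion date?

10

S4→S8→S12 = 9+8+5 = 22 sets the makespan at 22 days.
Longest path through S7: 12 days (earliest finish 12, latest finish 22).
So S7 can slip 22 − 12 = 10 days.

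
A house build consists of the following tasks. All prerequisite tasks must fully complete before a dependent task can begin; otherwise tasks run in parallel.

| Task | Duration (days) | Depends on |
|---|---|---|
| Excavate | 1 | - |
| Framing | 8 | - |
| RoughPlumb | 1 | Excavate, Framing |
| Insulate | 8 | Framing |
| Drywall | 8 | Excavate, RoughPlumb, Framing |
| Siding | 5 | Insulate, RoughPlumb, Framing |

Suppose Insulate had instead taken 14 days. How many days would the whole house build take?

27

Baseline: Framing→Insulate→Siding = 8+8+5 = 21 → 21 days.
Since Insulate is critical, the +6 change carries straight to that chain (now 27 days).
The critical path is still Framing→Insulate→Siding; finish is now 27 days.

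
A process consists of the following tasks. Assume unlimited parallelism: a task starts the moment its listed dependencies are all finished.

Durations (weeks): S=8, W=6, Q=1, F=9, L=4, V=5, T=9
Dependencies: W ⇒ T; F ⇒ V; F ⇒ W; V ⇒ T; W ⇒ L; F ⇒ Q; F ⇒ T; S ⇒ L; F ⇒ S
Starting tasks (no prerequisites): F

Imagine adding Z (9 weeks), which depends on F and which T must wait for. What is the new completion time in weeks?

Originally the plan takes 24 weeks.
With Z inserted, T now waits for max(F, V, W, Z).
New critical path: F→Z→T = 9+9+9 = 27 ⇒ 27 weeks.

27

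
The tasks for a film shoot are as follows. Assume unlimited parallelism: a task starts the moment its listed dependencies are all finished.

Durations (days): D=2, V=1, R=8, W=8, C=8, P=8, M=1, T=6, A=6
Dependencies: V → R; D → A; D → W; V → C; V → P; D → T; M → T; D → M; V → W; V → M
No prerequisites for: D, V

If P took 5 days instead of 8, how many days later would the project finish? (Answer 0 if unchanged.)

Baseline: D→W = 2+8 = 10 → 10 days.
The longest path through P is only 9 days, so P has float 1.
No other chain overtakes it, so the finish is 10 days.
Change in finish: 10 − 10 = +0 days.

0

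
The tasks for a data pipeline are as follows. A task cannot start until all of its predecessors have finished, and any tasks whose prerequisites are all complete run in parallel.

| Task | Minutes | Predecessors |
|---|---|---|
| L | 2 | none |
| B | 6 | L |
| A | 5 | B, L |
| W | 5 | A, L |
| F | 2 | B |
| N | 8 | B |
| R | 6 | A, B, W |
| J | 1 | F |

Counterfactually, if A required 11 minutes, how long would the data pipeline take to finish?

Actual critical path: L→B→A→W→R = 2+6+5+5+6 = 24 ⇒ 24 minutes.
Since A is critical, the +6 change carries straight to that chain (now 30 minutes).
That remains the longest chain; total 30 minutes.

30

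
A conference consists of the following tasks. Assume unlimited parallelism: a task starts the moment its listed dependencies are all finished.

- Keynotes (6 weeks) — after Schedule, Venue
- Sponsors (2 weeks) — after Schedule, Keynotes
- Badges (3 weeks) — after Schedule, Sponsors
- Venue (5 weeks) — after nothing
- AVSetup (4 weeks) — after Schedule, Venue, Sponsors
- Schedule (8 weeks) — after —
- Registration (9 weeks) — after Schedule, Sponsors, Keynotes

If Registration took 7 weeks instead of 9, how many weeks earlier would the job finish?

As given, the longest chain is Schedule→Keynotes→Sponsors→Registration = 8+6+2+9 = 25, so the finish is 25 weeks.
Since Registration is critical, the -2 change carries straight to that chain (now 23 weeks).
No other chain overtakes it, so the finish is 23 weeks.
Change in finish: 23 − 25 = -2 weeks.

2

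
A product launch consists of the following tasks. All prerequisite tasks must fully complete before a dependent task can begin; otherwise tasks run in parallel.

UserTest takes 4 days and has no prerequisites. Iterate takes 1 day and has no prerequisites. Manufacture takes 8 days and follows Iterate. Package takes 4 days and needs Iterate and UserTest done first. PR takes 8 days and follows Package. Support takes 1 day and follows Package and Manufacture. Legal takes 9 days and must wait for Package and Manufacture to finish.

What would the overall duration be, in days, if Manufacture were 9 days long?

19

Actual critical path: Iterate→Manufacture→Legal = 1+8+9 = 18 ⇒ 18 days.
Manufacture is on the critical path; changing it to 9 makes that path 19 days.
The critical path is still Iterate→Manufacture→Legal; finish is now 19 days.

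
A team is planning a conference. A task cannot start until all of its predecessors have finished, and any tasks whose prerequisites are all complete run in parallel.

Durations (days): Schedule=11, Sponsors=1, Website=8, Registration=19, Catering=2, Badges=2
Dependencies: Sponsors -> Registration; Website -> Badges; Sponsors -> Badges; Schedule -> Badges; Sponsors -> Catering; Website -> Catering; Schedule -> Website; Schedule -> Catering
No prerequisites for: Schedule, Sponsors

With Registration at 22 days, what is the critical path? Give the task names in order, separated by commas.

Sponsors, Registration

Baseline: Schedule→Website→Catering = 11+8+2 = 21 → 21 days.
Registration has 1 day of float (longest path through it is 20).
Now Sponsors→Registration = 1+22 = 23 is longest, so the finish becomes 23 days.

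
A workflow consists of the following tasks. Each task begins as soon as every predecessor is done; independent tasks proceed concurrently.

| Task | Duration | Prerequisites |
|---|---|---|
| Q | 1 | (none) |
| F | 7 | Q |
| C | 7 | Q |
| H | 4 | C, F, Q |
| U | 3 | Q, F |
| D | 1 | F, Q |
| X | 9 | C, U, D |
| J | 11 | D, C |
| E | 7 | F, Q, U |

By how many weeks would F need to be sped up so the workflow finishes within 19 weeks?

Current finish: 20 weeks; target: 19.
F is on every critical path, so each week cut from F cuts the finish by one (this holds down to a finish of 19).
Need 20 − 19 = 1 week off F → F becomes 6 weeks, finish becomes 19.

1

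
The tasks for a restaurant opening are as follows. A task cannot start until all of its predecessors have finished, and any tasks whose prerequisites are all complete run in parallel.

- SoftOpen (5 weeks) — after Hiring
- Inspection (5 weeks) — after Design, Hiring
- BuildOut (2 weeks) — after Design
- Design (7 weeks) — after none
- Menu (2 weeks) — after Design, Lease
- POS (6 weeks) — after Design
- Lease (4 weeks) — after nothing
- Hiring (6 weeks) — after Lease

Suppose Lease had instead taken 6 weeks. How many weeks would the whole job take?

17

As given, the longest chain is Lease→Hiring→SoftOpen = 4+6+5 = 15, so the finish is 15 weeks.
Lease lies on that path, so at 6 weeks the path becomes 17 weeks.
No other chain overtakes it, so the finish is 17 weeks.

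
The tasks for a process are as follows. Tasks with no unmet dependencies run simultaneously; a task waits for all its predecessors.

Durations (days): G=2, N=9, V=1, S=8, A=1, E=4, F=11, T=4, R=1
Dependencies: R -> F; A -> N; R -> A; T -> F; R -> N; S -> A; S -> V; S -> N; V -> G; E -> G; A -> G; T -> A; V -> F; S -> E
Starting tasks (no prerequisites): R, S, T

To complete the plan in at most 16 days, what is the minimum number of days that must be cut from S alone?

Current finish: 20 days; target: 16.
S is on every critical path, so each day cut from S cuts the finish by one (this holds down to a finish of 15).
Need 20 − 16 = 4 days off S → S becomes 4 days, finish becomes 16.

4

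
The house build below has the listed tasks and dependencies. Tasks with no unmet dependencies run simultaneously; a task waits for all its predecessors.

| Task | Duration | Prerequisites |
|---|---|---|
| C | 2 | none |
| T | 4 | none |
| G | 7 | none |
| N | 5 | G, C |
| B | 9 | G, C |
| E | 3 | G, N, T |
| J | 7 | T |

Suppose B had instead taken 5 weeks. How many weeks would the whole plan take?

Critical path before the change: G→B = 7+9 = 16 giving 16 weeks.
B is on the critical path; changing it to 5 makes that path 12 weeks.
New critical path: G→N→E = 7+5+3 = 15 ⇒ 15 weeks.

15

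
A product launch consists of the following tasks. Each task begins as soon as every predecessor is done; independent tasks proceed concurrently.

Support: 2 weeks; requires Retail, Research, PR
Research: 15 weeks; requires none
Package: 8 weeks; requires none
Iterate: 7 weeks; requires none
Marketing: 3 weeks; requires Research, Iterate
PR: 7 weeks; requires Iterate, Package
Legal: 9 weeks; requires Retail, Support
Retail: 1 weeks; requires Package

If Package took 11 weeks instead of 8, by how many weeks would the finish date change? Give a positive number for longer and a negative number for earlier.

3

As given, the longest chain is Package→PR→Support→Legal = 8+7+2+9 = 26, so the finish is 26 weeks.
Package lies on that path, so at 11 weeks the path becomes 29 weeks.
The critical path is still Package→PR→Support→Legal; finish is now 29 weeks.
Change in finish: 29 − 26 = +3 weeks.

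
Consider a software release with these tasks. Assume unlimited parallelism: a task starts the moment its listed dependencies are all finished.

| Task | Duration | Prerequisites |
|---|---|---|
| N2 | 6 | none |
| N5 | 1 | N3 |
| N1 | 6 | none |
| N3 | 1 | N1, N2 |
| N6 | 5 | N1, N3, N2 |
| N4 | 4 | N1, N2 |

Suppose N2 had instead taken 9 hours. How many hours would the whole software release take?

The binding path is N2→N3→N6 = 6+1+5 = 12; finish at 12 hours.
N2 lies on that path, so at 9 hours the path becomes 15 hours.
That remains the longest chain; total 15 hours.

15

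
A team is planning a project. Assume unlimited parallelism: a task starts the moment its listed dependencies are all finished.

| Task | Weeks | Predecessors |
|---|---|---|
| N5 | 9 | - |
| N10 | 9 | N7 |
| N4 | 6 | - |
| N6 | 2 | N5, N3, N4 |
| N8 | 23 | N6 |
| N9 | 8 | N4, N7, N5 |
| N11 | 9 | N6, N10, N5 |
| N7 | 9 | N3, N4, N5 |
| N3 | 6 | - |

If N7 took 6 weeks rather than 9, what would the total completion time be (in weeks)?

As given, the longest chain is N5→N7→N10→N11 = 9+9+9+9 = 36, so the finish is 36 weeks.
Since N7 is critical, the -3 change carries straight to that chain (now 33 weeks).
New critical path: N5→N6→N8 = 9+2+23 = 34 ⇒ 34 weeks.

34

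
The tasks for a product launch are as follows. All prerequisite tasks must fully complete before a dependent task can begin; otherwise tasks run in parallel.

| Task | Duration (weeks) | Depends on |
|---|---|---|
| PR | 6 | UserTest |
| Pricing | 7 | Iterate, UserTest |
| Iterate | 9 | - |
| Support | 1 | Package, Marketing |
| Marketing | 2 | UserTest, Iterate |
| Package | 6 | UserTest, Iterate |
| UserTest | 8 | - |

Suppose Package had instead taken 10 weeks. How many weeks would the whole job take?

Baseline: Iterate→Package→Support = 9+6+1 = 16 → 16 weeks.
Package is on the critical path; changing it to 10 makes that path 20 weeks.
That remains the longest chain; total 20 weeks.

20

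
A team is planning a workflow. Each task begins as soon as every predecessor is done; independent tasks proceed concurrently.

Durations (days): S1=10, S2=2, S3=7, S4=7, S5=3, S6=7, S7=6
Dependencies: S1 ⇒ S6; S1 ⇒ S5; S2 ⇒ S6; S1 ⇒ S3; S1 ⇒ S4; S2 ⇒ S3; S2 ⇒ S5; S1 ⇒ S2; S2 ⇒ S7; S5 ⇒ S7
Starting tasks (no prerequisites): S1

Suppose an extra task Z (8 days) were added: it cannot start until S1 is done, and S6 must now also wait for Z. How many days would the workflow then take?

Originally the workflow takes 21 days.
With Z inserted, S6 now waits for max(S1, S2, Z).
New critical path: S1→Z→S6 = 10+8+7 = 25 ⇒ 25 days.

25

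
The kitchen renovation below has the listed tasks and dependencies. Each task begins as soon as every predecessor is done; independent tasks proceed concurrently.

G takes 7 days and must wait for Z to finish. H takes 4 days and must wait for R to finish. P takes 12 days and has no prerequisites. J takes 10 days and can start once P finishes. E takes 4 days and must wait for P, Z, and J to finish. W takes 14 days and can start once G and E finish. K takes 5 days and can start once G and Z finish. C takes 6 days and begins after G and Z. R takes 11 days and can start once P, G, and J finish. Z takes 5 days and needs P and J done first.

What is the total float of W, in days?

P→J→Z→G→R→H = 12+10+5+7+11+4 = 49 sets the makespan at 49 days.
The longest chain containing W totals 48 days.
Float = 49 − 48 = 1.

1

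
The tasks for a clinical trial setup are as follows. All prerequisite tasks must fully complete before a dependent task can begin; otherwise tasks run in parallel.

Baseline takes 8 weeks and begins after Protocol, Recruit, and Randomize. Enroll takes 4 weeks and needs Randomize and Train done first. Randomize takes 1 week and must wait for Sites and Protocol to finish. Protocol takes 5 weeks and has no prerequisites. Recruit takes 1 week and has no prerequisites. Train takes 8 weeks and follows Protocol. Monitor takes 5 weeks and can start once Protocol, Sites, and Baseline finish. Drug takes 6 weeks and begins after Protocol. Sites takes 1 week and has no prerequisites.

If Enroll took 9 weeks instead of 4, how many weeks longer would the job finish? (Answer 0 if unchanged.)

As given, the longest chain is Protocol→Randomize→Baseline→Monitor = 5+1+8+5 = 19, so the finish is 19 weeks.
Enroll has 2 weeks of float (longest path through it is 17).
New critical path: Protocol→Train→Enroll = 5+8+9 = 22 ⇒ 22 weeks.
Change in finish: 22 − 19 = +3 weeks.

3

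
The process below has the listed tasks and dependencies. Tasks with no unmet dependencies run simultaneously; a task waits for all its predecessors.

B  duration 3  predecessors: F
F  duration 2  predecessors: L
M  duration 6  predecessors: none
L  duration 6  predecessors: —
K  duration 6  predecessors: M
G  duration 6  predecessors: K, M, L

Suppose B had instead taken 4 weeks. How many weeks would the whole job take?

18

As given, the longest chain is M→K→G = 6+6+6 = 18, so the finish is 18 weeks.
B has 7 weeks of float (longest path through it is 11).
The critical path is still M→K→G; finish is now 18 weeks.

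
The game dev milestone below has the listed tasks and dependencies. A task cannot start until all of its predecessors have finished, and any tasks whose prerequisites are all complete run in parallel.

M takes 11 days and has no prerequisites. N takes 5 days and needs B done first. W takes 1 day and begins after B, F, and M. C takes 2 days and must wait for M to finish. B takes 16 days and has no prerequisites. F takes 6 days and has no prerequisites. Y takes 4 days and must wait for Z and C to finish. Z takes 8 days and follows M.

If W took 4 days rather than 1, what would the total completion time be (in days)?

23

As given, the longest chain is M→Z→Y = 11+8+4 = 23, so the finish is 23 days.
W has 6 days of float (longest path through it is 17).
No other chain overtakes it, so the finish is 23 days.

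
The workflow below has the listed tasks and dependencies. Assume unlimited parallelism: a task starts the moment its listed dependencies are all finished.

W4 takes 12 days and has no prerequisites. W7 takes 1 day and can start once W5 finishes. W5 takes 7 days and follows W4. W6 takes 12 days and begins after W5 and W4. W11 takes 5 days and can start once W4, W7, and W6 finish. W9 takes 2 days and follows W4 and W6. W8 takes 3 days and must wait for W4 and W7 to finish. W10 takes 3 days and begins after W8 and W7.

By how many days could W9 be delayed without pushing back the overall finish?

3

W4→W5→W6→W11 = 12+7+12+5 = 36 sets the makespan at 36 days.
The longest chain containing W9 totals 33 days.
Float = 36 − 33 = 3.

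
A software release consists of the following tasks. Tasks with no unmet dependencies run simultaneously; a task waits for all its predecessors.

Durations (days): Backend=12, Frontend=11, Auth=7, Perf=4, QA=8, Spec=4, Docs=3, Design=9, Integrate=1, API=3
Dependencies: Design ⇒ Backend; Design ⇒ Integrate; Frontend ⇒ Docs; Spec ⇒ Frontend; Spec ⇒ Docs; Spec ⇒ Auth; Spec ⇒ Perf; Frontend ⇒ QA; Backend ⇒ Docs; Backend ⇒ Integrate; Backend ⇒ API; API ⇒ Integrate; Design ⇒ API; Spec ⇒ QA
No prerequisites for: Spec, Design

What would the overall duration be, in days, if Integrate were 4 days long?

As given, the longest chain is Design→Backend→API→Integrate = 9+12+3+1 = 25, so the finish is 25 days.
Integrate is on the critical path; changing it to 4 makes that path 28 days.
That remains the longest chain; total 28 days.

28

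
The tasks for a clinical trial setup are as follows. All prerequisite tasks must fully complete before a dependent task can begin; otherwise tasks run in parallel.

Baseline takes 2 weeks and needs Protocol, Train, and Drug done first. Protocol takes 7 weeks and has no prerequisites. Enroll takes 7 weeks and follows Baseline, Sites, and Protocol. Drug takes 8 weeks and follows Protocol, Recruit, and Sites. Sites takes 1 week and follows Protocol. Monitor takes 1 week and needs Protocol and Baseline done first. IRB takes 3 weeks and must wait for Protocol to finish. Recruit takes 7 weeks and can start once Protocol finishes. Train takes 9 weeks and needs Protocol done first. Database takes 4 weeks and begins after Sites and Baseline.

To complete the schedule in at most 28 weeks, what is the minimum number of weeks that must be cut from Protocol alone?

Current finish: 31 weeks; target: 28.
Protocol is on every critical path, so each week cut from Protocol cuts the finish by one (this holds down to a finish of 25).
Need 31 − 28 = 3 weeks off Protocol → Protocol becomes 4 weeks, finish becomes 28.

3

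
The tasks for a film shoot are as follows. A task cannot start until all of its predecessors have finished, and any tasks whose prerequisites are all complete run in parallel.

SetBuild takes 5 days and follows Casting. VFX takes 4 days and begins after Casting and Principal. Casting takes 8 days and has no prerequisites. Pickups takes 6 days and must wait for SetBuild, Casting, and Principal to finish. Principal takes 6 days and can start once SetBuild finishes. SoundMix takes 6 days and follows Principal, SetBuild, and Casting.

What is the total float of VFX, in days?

Critical path: Casting→SetBuild→Principal→Pickups = 8+5+6+6 = 25, so the finish is 25 days.
Longest path through VFX: 23 days (earliest finish 23, latest finish 25).
Float = 25 − 23 = 2.

2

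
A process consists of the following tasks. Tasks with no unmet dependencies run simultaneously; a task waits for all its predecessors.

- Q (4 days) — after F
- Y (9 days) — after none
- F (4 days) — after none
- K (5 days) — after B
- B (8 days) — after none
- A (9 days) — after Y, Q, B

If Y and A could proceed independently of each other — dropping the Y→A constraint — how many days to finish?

17

With the dependency in place, Y→A = 9+9 = 18 sets the finish at 18 days.
Without Y→A, A's earliest start moves from 9 to 8.
The longest chain is now B→A = 8+9 = 17, so the job takes 17 days.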